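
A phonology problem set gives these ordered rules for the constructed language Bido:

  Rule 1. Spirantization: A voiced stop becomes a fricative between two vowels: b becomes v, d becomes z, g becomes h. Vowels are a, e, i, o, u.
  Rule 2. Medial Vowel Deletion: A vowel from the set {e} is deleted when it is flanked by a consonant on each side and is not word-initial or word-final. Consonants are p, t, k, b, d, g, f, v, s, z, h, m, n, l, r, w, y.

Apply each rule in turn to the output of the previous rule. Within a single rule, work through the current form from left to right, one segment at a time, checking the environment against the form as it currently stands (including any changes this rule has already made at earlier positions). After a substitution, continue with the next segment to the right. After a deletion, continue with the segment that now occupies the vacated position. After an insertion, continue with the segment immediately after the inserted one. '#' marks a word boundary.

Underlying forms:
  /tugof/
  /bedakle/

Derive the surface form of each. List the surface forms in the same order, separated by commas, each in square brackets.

/tugof/:
  Rule 1 Spirantization: [tugof] → [tuhof]
  Rule 2 Medial Vowel Deletion: no change — [tuhof]
/bedakle/:
  Rule 1 Spirantization: [bedakle] → [bezakle]
  Rule 2 Medial Vowel Deletion: [bezakle] → [bzakle]

[tuhof], [bzakle]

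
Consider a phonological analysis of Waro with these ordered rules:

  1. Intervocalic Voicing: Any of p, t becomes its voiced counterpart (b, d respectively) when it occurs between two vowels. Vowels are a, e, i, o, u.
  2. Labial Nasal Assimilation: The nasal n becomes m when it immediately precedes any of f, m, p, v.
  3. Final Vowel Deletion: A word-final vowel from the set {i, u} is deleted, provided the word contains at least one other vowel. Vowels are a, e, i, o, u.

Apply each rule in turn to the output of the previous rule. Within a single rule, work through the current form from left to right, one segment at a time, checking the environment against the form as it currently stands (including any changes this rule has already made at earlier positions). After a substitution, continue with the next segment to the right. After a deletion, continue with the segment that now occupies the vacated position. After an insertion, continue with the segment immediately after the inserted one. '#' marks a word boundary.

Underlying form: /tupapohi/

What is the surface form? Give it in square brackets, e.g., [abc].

1 Intervocalic Voicing: [tupapohi] → [tubabohi]
2 Labial Nasal Assimilation: no change — [tubabohi]
3 Final Vowel Deletion: [tubabohi] → [tubaboh]

[tubaboh]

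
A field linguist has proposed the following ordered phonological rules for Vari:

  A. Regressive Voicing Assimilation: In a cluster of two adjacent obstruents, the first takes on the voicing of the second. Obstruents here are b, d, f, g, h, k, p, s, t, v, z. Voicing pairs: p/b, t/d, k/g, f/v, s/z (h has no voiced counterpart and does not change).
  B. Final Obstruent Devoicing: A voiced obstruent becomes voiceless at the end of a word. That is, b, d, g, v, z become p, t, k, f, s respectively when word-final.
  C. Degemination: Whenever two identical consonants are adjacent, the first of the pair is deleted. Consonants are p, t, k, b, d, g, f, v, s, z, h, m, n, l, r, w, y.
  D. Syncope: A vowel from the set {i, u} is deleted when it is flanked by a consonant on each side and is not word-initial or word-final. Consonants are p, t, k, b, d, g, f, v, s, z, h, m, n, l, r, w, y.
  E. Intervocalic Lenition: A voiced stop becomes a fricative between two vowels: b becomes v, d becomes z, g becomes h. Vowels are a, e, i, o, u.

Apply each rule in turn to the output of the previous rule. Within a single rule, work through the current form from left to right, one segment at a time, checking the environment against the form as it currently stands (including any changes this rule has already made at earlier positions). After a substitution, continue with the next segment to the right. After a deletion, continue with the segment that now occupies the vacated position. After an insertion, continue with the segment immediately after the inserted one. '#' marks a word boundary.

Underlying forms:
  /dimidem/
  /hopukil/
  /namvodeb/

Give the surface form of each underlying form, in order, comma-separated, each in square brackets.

/dimidem/:
  A Regressive Voicing Assimilation: no change — [dimidem]
  B Final Obstruent Devoicing: no change — [dimidem]
  C Degemination: no change — [dimidem]
  D Syncope: [dimidem] → [dmdem]
  E Intervocalic Lenition: no change — [dmdem]
/hopukil/:
  A Regressive Voicing Assimilation: no change — [hopukil]
  B Final Obstruent Devoicing: no change — [hopukil]
  C Degemination: no change — [hopukil]
  D Syncope: [hopukil] → [hopkl]
  E Intervocalic Lenition: no change — [hopkl]
/namvodeb/:
  A Regressive Voicing Assimilation: no change — [namvodeb]
  B Final Obstruent Devoicing: [namvodeb] → [namvodep]
  C Degemination: no change — [namvodep]
  D Syncope: no change — [namvodep]
  E Intervocalic Lenition: [namvodep] → [namvozep]

[dmdem], [hopkl], [namvozep]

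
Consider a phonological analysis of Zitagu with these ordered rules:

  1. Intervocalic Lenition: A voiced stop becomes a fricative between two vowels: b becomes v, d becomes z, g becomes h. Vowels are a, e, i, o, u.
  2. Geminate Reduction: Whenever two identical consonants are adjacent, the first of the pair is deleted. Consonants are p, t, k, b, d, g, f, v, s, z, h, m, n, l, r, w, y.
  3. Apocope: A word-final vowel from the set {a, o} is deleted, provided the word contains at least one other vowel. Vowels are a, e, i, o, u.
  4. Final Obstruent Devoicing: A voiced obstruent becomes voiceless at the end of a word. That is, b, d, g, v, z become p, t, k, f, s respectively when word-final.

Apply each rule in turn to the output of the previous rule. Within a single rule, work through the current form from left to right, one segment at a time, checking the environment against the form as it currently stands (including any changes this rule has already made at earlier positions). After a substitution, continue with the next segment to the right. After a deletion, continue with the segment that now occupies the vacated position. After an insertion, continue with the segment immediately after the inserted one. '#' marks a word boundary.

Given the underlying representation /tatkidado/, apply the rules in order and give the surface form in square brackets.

1 Intervocalic Lenition: [tatkidado] → [tatkizazo]
2 Geminate Reduction: no change — [tatkizazo]
3 Apocope: [tatkizazo] → [tatkizaz]
4 Final Obstruent Devoicing: [tatkizaz] → [tatkizas]

[tatkizas]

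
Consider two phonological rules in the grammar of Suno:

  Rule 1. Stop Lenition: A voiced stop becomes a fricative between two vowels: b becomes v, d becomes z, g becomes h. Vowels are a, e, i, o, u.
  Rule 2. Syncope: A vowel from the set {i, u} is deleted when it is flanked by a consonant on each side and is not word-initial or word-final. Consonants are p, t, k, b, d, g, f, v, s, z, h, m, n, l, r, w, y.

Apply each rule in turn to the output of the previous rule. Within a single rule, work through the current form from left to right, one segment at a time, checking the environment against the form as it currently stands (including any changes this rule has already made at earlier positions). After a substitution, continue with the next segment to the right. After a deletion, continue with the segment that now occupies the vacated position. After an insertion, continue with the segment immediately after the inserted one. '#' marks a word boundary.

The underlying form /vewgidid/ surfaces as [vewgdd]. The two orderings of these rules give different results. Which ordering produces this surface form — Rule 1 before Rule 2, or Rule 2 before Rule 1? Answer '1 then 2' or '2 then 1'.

Order 1 then 2:
  1 Stop Lenition: [vewgidid] → [vewgizid]
  2 Syncope: [vewgizid] → [vewgzd]
  result: [vewgzd]
Order 2 then 1:
  2 Syncope: [vewgidid] → [vewgdd]
  1 Stop Lenition: no change — [vewgdd]
  result: [vewgdd]

2 then 1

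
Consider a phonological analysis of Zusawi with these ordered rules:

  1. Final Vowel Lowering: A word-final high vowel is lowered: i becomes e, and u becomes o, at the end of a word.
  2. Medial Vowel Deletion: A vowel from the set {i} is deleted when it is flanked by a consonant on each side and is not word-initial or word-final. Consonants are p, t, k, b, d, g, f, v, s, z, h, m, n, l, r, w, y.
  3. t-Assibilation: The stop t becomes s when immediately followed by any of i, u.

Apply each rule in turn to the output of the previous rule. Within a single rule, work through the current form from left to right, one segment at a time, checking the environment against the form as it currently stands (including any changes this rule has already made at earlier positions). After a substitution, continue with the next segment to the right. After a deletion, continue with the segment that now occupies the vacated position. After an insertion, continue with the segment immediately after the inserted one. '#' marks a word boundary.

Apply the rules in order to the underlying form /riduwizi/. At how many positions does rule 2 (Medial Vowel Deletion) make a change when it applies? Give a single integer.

2

1 Final Vowel Lowering: [riduwizi] → [riduwize]
2 Medial Vowel Deletion: [riduwize] → [rduwze]
3 t-Assibilation: no change — [rduwze]
Rule 2 changed 2 position(s).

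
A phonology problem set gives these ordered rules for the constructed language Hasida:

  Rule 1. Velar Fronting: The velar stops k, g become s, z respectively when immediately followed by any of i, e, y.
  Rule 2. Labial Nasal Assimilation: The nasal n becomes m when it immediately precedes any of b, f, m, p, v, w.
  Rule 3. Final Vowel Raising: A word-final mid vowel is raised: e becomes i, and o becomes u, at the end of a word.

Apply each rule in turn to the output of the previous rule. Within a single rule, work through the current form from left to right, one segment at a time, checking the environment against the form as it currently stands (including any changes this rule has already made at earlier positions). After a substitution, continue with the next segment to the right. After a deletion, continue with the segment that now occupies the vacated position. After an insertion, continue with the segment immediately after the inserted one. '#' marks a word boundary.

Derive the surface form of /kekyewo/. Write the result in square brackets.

[sesyewu]

Rule 1 Velar Fronting: [kekyewo] → [sesyewo]
Rule 2 Labial Nasal Assimilation: no change — [sesyewo]
Rule 3 Final Vowel Raising: [sesyewo] → [sesyewu]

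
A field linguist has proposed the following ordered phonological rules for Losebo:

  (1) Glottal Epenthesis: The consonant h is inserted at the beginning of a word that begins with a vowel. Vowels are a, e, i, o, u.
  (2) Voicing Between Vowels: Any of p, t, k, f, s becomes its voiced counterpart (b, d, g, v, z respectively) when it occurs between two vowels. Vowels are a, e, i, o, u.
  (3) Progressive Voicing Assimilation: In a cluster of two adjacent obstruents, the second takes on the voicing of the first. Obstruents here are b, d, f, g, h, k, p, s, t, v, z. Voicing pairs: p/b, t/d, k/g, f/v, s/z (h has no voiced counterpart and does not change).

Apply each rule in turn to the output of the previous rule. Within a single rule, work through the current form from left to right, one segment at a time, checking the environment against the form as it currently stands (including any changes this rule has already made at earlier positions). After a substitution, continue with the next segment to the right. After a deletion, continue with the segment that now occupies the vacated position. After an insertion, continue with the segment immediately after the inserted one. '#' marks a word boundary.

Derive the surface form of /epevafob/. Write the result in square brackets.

[hebevavob]

(1) Glottal Epenthesis: [epevafob] → [hepevafob]
(2) Voicing Between Vowels: [hepevafob] → [hebevavob]
(3) Progressive Voicing Assimilation: no change — [hebevavob]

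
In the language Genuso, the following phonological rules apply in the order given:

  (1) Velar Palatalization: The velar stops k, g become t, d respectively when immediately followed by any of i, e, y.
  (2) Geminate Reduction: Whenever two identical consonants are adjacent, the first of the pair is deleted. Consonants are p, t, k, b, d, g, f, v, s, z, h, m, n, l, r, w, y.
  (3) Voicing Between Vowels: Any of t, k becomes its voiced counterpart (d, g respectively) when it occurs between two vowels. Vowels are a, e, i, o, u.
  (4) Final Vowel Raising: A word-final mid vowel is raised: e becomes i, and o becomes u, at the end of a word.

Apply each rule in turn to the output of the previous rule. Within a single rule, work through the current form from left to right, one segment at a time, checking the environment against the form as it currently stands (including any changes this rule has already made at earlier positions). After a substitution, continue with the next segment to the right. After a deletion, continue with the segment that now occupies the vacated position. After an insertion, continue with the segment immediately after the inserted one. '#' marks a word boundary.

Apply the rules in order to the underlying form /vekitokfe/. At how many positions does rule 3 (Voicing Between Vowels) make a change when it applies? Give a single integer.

(1) Velar Palatalization: [vekitokfe] → [vetitokfe]
(2) Geminate Reduction: no change — [vetitokfe]
(3) Voicing Between Vowels: [vetitokfe] → [vedidokfe]
(4) Final Vowel Raising: [vedidokfe] → [vedidokfi]
Rule 3 changed 2 position(s).

2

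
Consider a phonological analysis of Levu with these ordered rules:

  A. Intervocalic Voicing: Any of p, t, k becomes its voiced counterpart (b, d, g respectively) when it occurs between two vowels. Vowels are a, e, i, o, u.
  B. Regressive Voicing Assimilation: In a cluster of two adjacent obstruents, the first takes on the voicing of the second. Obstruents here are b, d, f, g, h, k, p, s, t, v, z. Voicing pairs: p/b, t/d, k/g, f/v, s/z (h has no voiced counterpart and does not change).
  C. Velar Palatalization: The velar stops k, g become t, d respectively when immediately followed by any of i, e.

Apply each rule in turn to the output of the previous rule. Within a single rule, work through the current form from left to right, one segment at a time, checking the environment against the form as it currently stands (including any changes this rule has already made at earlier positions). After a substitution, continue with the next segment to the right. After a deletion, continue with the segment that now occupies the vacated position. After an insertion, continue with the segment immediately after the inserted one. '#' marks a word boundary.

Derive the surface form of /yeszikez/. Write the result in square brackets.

[yezzidez]

A Intervocalic Voicing: [yeszikez] → [yeszigez]
B Regressive Voicing Assimilation: [yeszigez] → [yezzigez]
C Velar Palatalization: [yezzigez] → [yezzidez]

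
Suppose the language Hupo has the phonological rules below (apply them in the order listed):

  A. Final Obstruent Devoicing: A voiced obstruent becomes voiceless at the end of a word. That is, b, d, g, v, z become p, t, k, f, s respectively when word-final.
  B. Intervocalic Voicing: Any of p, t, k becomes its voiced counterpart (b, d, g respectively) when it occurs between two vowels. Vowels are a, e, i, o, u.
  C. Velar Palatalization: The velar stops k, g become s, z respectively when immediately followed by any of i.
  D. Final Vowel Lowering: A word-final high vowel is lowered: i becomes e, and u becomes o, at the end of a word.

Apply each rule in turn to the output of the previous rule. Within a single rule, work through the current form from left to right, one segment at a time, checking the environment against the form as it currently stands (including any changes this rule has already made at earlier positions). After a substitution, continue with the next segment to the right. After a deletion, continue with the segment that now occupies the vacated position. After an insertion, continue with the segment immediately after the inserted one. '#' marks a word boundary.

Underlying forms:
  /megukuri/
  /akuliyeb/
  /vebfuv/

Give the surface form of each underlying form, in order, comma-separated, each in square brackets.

/megukuri/:
  A Final Obstruent Devoicing: no change — [megukuri]
  B Intervocalic Voicing: [megukuri] → [meguguri]
  C Velar Palatalization: no change — [meguguri]
  D Final Vowel Lowering: [meguguri] → [megugure]
/akuliyeb/:
  A Final Obstruent Devoicing: [akuliyeb] → [akuliyep]
  B Intervocalic Voicing: [akuliyep] → [aguliyep]
  C Velar Palatalization: no change — [aguliyep]
  D Final Vowel Lowering: no change — [aguliyep]
/vebfuv/:
  A Final Obstruent Devoicing: [vebfuv] → [vebfuf]
  B Intervocalic Voicing: no change — [vebfuf]
  C Velar Palatalization: no change — [vebfuf]
  D Final Vowel Lowering: no change — [vebfuf]

[megugure], [aguliyep], [vebfuf]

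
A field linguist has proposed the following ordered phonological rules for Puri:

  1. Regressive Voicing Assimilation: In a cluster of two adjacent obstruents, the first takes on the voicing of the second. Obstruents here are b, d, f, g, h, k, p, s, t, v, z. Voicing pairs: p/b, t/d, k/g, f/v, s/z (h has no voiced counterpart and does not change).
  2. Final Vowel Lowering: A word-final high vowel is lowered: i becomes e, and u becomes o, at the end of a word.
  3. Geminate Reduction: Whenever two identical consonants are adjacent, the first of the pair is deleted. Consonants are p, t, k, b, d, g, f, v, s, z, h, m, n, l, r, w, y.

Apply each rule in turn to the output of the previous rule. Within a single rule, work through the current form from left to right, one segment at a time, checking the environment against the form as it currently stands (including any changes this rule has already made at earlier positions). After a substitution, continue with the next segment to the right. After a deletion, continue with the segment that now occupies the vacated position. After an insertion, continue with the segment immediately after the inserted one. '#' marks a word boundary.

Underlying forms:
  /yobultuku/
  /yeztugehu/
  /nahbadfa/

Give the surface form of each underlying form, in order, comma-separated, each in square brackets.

[yobultuko], [yestugeho], [nahbatfa]

/yobultuku/:
  1 Regressive Voicing Assimilation: no change — [yobultuku]
  2 Final Vowel Lowering: [yobultuku] → [yobultuko]
  3 Geminate Reduction: no change — [yobultuko]
/yeztugehu/:
  1 Regressive Voicing Assimilation: [yeztugehu] → [yestugehu]
  2 Final Vowel Lowering: [yestugehu] → [yestugeho]
  3 Geminate Reduction: no change — [yestugeho]
/nahbadfa/:
  1 Regressive Voicing Assimilation: [nahbadfa] → [nahbatfa]
  2 Final Vowel Lowering: no change — [nahbatfa]
  3 Geminate Reduction: no change — [nahbatfa]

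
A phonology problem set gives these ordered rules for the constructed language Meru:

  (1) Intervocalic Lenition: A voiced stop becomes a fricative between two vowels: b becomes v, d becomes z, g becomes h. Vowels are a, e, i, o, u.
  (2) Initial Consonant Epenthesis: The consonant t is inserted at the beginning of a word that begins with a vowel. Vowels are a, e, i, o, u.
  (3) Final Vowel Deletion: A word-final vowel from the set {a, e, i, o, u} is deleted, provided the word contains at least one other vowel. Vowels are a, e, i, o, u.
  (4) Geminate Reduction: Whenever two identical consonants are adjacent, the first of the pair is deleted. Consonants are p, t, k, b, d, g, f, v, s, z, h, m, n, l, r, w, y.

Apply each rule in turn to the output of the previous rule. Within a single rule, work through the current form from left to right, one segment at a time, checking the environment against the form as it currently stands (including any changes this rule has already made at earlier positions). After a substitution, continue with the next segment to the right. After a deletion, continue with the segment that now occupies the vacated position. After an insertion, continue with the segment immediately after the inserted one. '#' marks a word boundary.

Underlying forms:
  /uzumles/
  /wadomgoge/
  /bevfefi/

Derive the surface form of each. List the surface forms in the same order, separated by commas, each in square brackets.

/uzumles/:
  (1) Intervocalic Lenition: no change — [uzumles]
  (2) Initial Consonant Epenthesis: [uzumles] → [tuzumles]
  (3) Final Vowel Deletion: no change — [tuzumles]
  (4) Geminate Reduction: no change — [tuzumles]
/wadomgoge/:
  (1) Intervocalic Lenition: [wadomgoge] → [wazomgohe]
  (2) Initial Consonant Epenthesis: no change — [wazomgohe]
  (3) Final Vowel Deletion: [wazomgohe] → [wazomgoh]
  (4) Geminate Reduction: no change — [wazomgoh]
/bevfefi/:
  (1) Intervocalic Lenition: no change — [bevfefi]
  (2) Initial Consonant Epenthesis: no change — [bevfefi]
  (3) Final Vowel Deletion: [bevfefi] → [bevfef]
  (4) Geminate Reduction: no change — [bevfef]

[tuzumles], [wazomgoh], [bevfef]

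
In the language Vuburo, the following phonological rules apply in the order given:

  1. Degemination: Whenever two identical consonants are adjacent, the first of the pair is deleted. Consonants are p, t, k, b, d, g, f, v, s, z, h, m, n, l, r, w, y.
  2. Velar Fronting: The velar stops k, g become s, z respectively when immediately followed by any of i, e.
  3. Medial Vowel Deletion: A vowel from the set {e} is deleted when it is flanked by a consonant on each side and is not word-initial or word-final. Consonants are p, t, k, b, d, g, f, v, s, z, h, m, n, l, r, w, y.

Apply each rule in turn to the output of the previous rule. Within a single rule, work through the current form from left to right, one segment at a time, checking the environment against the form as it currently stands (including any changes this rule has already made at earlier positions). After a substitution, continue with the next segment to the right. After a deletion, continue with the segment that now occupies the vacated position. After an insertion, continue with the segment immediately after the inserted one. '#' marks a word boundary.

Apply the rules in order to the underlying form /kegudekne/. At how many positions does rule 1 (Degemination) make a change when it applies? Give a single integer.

0

1 Degemination: no change — [kegudekne]
2 Velar Fronting: [kegudekne] → [segudekne]
3 Medial Vowel Deletion: [segudekne] → [sgudkne]
Rule 1 changed 0 position(s).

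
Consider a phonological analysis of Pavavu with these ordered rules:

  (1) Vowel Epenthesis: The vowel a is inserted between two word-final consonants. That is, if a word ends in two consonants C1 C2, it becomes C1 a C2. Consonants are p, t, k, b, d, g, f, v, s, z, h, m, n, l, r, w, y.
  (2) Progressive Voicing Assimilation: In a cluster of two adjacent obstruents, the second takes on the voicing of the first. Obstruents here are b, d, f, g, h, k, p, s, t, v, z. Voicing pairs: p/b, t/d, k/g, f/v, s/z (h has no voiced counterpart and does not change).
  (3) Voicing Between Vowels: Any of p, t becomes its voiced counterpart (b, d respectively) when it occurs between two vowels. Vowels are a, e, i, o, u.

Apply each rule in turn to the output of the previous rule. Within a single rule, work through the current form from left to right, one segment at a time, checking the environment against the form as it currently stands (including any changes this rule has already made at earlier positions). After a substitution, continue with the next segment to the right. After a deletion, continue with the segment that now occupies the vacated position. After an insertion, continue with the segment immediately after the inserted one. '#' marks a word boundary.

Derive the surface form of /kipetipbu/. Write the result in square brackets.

(1) Vowel Epenthesis: no change — [kipetipbu]
(2) Progressive Voicing Assimilation: [kipetipbu] → [kipetippu]
(3) Voicing Between Vowels: [kipetippu] → [kibedippu]

[kibedippu]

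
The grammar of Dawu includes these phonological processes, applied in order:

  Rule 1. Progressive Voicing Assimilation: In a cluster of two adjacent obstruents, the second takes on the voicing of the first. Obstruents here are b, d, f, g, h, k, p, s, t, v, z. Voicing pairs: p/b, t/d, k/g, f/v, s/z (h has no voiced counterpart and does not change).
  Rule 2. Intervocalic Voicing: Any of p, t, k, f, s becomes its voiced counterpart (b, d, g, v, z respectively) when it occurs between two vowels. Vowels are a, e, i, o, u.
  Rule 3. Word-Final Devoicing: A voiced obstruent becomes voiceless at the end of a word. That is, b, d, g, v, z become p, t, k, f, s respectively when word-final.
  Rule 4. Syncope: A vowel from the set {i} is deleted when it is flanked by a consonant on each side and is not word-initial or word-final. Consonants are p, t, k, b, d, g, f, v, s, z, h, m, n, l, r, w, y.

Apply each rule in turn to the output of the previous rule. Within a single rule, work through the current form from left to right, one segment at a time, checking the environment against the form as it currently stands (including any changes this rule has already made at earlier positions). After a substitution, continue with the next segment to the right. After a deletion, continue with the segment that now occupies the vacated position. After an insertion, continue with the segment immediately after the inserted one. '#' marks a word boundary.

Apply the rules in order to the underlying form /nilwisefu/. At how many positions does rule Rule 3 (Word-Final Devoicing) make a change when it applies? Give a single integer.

0

Rule 1 Progressive Voicing Assimilation: no change — [nilwisefu]
Rule 2 Intervocalic Voicing: [nilwisefu] → [nilwizevu]
Rule 3 Word-Final Devoicing: no change — [nilwizevu]
Rule 4 Syncope: [nilwizevu] → [nlwzevu]
Rule Rule 3 changed 0 position(s).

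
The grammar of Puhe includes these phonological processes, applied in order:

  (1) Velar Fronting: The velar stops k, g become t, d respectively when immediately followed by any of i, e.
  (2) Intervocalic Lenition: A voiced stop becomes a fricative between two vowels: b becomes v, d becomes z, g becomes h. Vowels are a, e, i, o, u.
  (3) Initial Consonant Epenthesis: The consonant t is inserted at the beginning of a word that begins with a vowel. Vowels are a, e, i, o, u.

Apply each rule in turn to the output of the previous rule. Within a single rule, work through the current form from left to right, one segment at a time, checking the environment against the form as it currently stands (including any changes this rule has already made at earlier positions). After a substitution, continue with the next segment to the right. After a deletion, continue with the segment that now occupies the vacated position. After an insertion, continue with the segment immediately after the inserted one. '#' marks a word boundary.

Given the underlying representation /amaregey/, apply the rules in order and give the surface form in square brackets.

[tamarezey]

(1) Velar Fronting: [amaregey] → [amaredey]
(2) Intervocalic Lenition: [amaredey] → [amarezey]
(3) Initial Consonant Epenthesis: [amarezey] → [tamarezey]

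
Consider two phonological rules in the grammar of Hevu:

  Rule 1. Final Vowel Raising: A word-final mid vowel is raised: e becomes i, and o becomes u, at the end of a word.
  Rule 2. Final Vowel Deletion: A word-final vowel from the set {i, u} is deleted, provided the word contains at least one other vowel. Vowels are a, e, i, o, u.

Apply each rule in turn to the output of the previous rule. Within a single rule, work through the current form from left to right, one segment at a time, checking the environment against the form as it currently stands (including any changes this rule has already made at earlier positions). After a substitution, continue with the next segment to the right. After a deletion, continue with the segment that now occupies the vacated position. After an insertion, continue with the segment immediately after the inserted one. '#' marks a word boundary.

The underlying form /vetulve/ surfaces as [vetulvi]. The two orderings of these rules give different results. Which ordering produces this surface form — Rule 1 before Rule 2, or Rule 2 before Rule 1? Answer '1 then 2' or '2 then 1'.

2 then 1

Order 1 then 2:
  1 Final Vowel Raising: [vetulve] → [vetulvi]
  2 Final Vowel Deletion: [vetulvi] → [vetulv]
  result: [vetulv]
Order 2 then 1:
  2 Final Vowel Deletion: no change — [vetulve]
  1 Final Vowel Raising: [vetulve] → [vetulvi]
  result: [vetulvi]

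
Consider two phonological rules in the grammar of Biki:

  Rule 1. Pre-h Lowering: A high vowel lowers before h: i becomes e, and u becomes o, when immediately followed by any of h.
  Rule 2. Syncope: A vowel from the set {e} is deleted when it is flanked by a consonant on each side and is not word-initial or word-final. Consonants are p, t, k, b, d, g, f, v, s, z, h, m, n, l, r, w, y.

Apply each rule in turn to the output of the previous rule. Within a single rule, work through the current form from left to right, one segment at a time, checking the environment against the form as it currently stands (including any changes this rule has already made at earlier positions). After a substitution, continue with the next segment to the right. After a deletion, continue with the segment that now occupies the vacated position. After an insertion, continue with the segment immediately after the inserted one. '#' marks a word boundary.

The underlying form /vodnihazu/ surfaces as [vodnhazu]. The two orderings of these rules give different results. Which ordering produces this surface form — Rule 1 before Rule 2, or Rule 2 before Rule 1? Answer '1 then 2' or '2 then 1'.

Order 1 then 2:
  1 Pre-h Lowering: [vodnihazu] → [vodnehazu]
  2 Syncope: [vodnehazu] → [vodnhazu]
  result: [vodnhazu]
Order 2 then 1:
  2 Syncope: no change — [vodnihazu]
  1 Pre-h Lowering: [vodnihazu] → [vodnehazu]
  result: [vodnehazu]

1 then 2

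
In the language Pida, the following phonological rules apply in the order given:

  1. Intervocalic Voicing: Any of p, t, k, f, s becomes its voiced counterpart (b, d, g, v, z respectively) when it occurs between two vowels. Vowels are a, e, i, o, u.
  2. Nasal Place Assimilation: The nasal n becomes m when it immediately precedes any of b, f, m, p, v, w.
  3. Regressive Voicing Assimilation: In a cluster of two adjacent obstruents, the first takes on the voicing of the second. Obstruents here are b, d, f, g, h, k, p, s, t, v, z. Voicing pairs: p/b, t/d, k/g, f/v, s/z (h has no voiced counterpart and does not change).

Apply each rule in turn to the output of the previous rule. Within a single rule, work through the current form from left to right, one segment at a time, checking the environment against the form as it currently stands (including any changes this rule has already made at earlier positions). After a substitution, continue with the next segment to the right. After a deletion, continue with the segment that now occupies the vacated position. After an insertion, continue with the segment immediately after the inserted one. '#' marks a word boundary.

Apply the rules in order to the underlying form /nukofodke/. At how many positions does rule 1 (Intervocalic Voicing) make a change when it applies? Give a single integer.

2

1 Intervocalic Voicing: [nukofodke] → [nugovodke]
2 Nasal Place Assimilation: no change — [nugovodke]
3 Regressive Voicing Assimilation: [nugovodke] → [nugovotke]
Rule 1 changed 2 position(s).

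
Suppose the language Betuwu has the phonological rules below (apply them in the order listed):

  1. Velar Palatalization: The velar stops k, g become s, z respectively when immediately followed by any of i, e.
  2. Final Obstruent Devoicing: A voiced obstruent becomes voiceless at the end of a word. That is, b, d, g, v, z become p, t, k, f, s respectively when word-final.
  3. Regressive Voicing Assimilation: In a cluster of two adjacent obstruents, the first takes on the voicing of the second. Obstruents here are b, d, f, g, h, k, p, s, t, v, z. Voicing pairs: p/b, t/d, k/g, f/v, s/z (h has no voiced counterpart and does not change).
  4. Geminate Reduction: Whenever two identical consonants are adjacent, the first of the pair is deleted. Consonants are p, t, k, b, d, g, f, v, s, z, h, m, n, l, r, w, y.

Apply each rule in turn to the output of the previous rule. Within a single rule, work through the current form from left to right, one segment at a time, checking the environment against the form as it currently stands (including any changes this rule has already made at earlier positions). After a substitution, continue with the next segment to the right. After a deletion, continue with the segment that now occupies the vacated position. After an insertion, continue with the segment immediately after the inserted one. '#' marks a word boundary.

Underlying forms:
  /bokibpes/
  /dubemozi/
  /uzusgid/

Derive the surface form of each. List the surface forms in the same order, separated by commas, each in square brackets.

[bosipes], [dubemozi], [uzuzit]

/bokibpes/:
  1 Velar Palatalization: [bokibpes] → [bosibpes]
  2 Final Obstruent Devoicing: no change — [bosibpes]
  3 Regressive Voicing Assimilation: [bosibpes] → [bosippes]
  4 Geminate Reduction: [bosippes] → [bosipes]
/dubemozi/:
  1 Velar Palatalization: no change — [dubemozi]
  2 Final Obstruent Devoicing: no change — [dubemozi]
  3 Regressive Voicing Assimilation: no change — [dubemozi]
  4 Geminate Reduction: no change — [dubemozi]
/uzusgid/:
  1 Velar Palatalization: [uzusgid] → [uzuszid]
  2 Final Obstruent Devoicing: [uzuszid] → [uzuszit]
  3 Regressive Voicing Assimilation: [uzuszit] → [uzuzzit]
  4 Geminate Reduction: [uzuzzit] → [uzuzit]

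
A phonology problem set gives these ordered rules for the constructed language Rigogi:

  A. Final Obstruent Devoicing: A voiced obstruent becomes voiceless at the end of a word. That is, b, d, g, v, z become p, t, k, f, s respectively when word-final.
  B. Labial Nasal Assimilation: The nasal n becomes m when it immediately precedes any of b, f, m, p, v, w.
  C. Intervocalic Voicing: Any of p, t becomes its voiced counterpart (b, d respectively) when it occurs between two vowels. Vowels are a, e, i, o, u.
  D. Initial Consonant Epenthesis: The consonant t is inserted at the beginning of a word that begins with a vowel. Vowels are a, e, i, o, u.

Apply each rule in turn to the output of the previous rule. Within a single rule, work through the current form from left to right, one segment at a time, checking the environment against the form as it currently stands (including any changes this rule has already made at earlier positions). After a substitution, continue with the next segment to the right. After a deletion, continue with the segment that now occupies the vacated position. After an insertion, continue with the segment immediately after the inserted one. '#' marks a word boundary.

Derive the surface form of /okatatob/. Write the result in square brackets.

[tokadadop]

A Final Obstruent Devoicing: [okatatob] → [okatatop]
B Labial Nasal Assimilation: no change — [okatatop]
C Intervocalic Voicing: [okatatop] → [okadadop]
D Initial Consonant Epenthesis: [okadadop] → [tokadadop]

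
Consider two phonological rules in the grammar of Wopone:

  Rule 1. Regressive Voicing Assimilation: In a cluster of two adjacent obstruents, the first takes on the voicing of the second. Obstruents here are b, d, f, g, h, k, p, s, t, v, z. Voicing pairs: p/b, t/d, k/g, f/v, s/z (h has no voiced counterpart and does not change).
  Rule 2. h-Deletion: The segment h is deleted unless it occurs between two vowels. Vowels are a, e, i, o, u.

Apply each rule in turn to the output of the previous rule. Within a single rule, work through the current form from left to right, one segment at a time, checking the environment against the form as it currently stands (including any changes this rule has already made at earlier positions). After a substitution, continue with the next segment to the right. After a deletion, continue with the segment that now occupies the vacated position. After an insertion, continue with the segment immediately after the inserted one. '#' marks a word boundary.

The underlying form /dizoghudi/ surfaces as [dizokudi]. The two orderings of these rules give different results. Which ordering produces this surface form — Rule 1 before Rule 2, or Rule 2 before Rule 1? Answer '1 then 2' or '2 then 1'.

1 then 2

Order 1 then 2:
  1 Regressive Voicing Assimilation: [dizoghudi] → [dizokhudi]
  2 h-Deletion: [dizokhudi] → [dizokudi]
  result: [dizokudi]
Order 2 then 1:
  2 h-Deletion: [dizoghudi] → [dizogudi]
  1 Regressive Voicing Assimilation: no change — [dizogudi]
  result: [dizogudi]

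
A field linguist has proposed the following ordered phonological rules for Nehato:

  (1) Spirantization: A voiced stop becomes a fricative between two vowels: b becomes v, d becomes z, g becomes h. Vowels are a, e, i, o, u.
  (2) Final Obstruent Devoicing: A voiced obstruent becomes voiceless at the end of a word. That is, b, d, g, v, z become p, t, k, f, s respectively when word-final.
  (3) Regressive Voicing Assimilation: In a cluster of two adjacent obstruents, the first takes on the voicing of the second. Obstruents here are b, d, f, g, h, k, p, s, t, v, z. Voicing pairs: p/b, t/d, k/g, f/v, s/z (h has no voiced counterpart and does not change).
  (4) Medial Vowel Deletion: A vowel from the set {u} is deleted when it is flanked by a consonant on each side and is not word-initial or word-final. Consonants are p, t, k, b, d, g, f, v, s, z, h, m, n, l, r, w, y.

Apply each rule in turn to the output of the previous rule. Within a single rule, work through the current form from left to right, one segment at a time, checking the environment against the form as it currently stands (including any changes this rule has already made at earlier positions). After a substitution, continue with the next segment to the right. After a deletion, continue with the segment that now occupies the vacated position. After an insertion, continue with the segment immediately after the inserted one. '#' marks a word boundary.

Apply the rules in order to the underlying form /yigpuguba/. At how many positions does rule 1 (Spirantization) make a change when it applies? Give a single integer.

2

(1) Spirantization: [yigpuguba] → [yigpuhuva]
(2) Final Obstruent Devoicing: no change — [yigpuhuva]
(3) Regressive Voicing Assimilation: [yigpuhuva] → [yikpuhuva]
(4) Medial Vowel Deletion: [yikpuhuva] → [yikphva]
Rule 1 changed 2 position(s).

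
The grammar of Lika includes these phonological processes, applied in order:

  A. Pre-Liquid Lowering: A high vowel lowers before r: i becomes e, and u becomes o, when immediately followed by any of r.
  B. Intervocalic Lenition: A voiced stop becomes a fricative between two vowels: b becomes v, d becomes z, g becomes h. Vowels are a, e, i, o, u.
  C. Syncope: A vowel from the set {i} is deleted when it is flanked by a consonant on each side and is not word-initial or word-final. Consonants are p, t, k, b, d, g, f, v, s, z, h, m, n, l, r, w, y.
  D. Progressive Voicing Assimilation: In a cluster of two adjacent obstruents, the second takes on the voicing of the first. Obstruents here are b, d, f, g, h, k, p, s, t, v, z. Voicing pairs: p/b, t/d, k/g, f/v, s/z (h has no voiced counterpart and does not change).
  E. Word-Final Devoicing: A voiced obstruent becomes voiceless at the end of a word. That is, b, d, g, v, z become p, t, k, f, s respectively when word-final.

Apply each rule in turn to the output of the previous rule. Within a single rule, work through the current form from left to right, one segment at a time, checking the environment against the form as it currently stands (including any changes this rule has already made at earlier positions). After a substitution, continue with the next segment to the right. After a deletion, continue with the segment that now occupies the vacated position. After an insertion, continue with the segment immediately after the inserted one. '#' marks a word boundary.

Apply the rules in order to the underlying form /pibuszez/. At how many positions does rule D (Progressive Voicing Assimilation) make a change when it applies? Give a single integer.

A Pre-Liquid Lowering: no change — [pibuszez]
B Intervocalic Lenition: [pibuszez] → [pivuszez]
C Syncope: [pivuszez] → [pvuszez]
D Progressive Voicing Assimilation: [pvuszez] → [pfussez]
E Word-Final Devoicing: [pfussez] → [pfusses]
Rule D changed 2 position(s).

2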